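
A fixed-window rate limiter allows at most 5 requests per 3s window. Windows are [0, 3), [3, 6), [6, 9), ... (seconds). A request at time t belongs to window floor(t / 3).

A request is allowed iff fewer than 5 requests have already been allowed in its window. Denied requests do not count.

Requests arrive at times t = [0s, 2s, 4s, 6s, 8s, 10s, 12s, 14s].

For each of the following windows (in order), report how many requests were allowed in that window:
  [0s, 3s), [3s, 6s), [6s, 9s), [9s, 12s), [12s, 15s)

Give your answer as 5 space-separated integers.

Answer: 2 1 2 1 2

Derivation:
Processing requests:
  req#1 t=0s (window 0): ALLOW
  req#2 t=2s (window 0): ALLOW
  req#3 t=4s (window 1): ALLOW
  req#4 t=6s (window 2): ALLOW
  req#5 t=8s (window 2): ALLOW
  req#6 t=10s (window 3): ALLOW
  req#7 t=12s (window 4): ALLOW
  req#8 t=14s (window 4): ALLOW

Allowed counts by window: 2 1 2 1 2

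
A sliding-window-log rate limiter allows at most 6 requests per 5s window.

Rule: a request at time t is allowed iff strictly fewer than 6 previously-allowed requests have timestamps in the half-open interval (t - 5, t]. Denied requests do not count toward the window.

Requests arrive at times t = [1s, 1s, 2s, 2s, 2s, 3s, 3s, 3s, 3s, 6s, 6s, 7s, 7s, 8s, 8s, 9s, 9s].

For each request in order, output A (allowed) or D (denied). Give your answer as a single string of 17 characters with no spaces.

Tracking allowed requests in the window:
  req#1 t=1s: ALLOW
  req#2 t=1s: ALLOW
  req#3 t=2s: ALLOW
  req#4 t=2s: ALLOW
  req#5 t=2s: ALLOW
  req#6 t=3s: ALLOW
  req#7 t=3s: DENY
  req#8 t=3s: DENY
  req#9 t=3s: DENY
  req#10 t=6s: ALLOW
  req#11 t=6s: ALLOW
  req#12 t=7s: ALLOW
  req#13 t=7s: ALLOW
  req#14 t=8s: ALLOW
  req#15 t=8s: ALLOW
  req#16 t=9s: DENY
  req#17 t=9s: DENY

Answer: AAAAAADDDAAAAAADD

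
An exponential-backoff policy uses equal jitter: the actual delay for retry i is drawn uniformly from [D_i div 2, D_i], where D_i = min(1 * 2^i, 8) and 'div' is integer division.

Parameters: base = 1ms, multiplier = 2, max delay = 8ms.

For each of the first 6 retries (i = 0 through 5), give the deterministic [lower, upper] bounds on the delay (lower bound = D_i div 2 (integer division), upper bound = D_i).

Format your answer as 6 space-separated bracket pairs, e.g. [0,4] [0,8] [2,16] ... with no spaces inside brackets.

Answer: [0,1] [1,2] [2,4] [4,8] [4,8] [4,8]

Derivation:
Computing bounds per retry:
  i=0: D_i=min(1*2^0,8)=1, bounds=[0,1]
  i=1: D_i=min(1*2^1,8)=2, bounds=[1,2]
  i=2: D_i=min(1*2^2,8)=4, bounds=[2,4]
  i=3: D_i=min(1*2^3,8)=8, bounds=[4,8]
  i=4: D_i=min(1*2^4,8)=8, bounds=[4,8]
  i=5: D_i=min(1*2^5,8)=8, bounds=[4,8]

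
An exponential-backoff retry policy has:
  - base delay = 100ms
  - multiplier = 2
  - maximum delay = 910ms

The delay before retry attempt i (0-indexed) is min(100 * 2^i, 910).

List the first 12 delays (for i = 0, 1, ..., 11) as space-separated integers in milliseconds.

Computing each delay:
  i=0: min(100*2^0, 910) = 100
  i=1: min(100*2^1, 910) = 200
  i=2: min(100*2^2, 910) = 400
  i=3: min(100*2^3, 910) = 800
  i=4: min(100*2^4, 910) = 910
  i=5: min(100*2^5, 910) = 910
  i=6: min(100*2^6, 910) = 910
  i=7: min(100*2^7, 910) = 910
  i=8: min(100*2^8, 910) = 910
  i=9: min(100*2^9, 910) = 910
  i=10: min(100*2^10, 910) = 910
  i=11: min(100*2^11, 910) = 910

Answer: 100 200 400 800 910 910 910 910 910 910 910 910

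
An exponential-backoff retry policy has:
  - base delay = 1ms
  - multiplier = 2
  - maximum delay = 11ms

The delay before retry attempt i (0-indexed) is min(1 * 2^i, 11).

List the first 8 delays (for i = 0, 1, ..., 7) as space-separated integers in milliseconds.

Computing each delay:
  i=0: min(1*2^0, 11) = 1
  i=1: min(1*2^1, 11) = 2
  i=2: min(1*2^2, 11) = 4
  i=3: min(1*2^3, 11) = 8
  i=4: min(1*2^4, 11) = 11
  i=5: min(1*2^5, 11) = 11
  i=6: min(1*2^6, 11) = 11
  i=7: min(1*2^7, 11) = 11

Answer: 1 2 4 8 11 11 11 11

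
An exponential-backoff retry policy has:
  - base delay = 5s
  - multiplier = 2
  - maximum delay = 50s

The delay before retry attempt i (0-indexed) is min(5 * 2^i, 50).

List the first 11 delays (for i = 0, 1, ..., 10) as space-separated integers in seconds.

Computing each delay:
  i=0: min(5*2^0, 50) = 5
  i=1: min(5*2^1, 50) = 10
  i=2: min(5*2^2, 50) = 20
  i=3: min(5*2^3, 50) = 40
  i=4: min(5*2^4, 50) = 50
  i=5: min(5*2^5, 50) = 50
  i=6: min(5*2^6, 50) = 50
  i=7: min(5*2^7, 50) = 50
  i=8: min(5*2^8, 50) = 50
  i=9: min(5*2^9, 50) = 50
  i=10: min(5*2^10, 50) = 50

Answer: 5 10 20 40 50 50 50 50 50 50 50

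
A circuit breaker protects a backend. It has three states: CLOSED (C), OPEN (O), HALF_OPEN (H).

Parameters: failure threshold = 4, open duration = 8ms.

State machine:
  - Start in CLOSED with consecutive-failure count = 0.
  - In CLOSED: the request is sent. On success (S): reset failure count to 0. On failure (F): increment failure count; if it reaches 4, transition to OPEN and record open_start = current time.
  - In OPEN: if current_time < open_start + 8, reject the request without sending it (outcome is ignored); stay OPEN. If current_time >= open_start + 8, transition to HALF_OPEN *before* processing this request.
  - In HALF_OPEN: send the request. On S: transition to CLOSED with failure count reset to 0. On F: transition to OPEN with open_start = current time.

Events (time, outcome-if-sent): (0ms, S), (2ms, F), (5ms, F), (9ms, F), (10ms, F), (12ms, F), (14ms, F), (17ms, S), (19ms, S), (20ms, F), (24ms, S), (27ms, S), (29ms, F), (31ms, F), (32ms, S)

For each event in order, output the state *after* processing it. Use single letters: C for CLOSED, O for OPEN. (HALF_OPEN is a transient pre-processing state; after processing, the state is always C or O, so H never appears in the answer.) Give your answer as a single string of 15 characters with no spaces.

State after each event:
  event#1 t=0ms outcome=S: state=CLOSED
  event#2 t=2ms outcome=F: state=CLOSED
  event#3 t=5ms outcome=F: state=CLOSED
  event#4 t=9ms outcome=F: state=CLOSED
  event#5 t=10ms outcome=F: state=OPEN
  event#6 t=12ms outcome=F: state=OPEN
  event#7 t=14ms outcome=F: state=OPEN
  event#8 t=17ms outcome=S: state=OPEN
  event#9 t=19ms outcome=S: state=CLOSED
  event#10 t=20ms outcome=F: state=CLOSED
  event#11 t=24ms outcome=S: state=CLOSED
  event#12 t=27ms outcome=S: state=CLOSED
  event#13 t=29ms outcome=F: state=CLOSED
  event#14 t=31ms outcome=F: state=CLOSED
  event#15 t=32ms outcome=S: state=CLOSED

Answer: CCCCOOOOCCCCCCC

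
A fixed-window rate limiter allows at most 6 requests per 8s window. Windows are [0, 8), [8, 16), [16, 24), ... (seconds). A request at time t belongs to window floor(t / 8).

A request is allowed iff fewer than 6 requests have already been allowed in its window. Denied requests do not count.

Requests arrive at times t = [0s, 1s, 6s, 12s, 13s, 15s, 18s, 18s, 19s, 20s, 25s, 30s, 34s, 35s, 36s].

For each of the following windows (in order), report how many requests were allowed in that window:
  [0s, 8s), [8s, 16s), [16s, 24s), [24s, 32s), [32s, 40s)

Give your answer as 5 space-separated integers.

Answer: 3 3 4 2 3

Derivation:
Processing requests:
  req#1 t=0s (window 0): ALLOW
  req#2 t=1s (window 0): ALLOW
  req#3 t=6s (window 0): ALLOW
  req#4 t=12s (window 1): ALLOW
  req#5 t=13s (window 1): ALLOW
  req#6 t=15s (window 1): ALLOW
  req#7 t=18s (window 2): ALLOW
  req#8 t=18s (window 2): ALLOW
  req#9 t=19s (window 2): ALLOW
  req#10 t=20s (window 2): ALLOW
  req#11 t=25s (window 3): ALLOW
  req#12 t=30s (window 3): ALLOW
  req#13 t=34s (window 4): ALLOW
  req#14 t=35s (window 4): ALLOW
  req#15 t=36s (window 4): ALLOW

Allowed counts by window: 3 3 4 2 3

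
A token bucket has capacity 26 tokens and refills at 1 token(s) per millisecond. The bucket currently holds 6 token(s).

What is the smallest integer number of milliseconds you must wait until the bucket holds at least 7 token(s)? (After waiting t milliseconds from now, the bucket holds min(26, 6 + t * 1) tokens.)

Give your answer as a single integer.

Answer: 1

Derivation:
Need 6 + t * 1 >= 7, so t >= 1/1.
Smallest integer t = ceil(1/1) = 1.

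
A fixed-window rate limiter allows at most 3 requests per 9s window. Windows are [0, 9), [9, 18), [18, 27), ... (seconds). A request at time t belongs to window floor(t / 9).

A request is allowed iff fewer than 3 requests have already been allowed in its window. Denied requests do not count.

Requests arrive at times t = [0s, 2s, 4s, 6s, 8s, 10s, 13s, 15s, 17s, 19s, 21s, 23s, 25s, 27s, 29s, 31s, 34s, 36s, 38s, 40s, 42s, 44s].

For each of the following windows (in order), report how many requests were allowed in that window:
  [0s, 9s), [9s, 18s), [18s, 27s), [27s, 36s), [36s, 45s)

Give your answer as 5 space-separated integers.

Answer: 3 3 3 3 3

Derivation:
Processing requests:
  req#1 t=0s (window 0): ALLOW
  req#2 t=2s (window 0): ALLOW
  req#3 t=4s (window 0): ALLOW
  req#4 t=6s (window 0): DENY
  req#5 t=8s (window 0): DENY
  req#6 t=10s (window 1): ALLOW
  req#7 t=13s (window 1): ALLOW
  req#8 t=15s (window 1): ALLOW
  req#9 t=17s (window 1): DENY
  req#10 t=19s (window 2): ALLOW
  req#11 t=21s (window 2): ALLOW
  req#12 t=23s (window 2): ALLOW
  req#13 t=25s (window 2): DENY
  req#14 t=27s (window 3): ALLOW
  req#15 t=29s (window 3): ALLOW
  req#16 t=31s (window 3): ALLOW
  req#17 t=34s (window 3): DENY
  req#18 t=36s (window 4): ALLOW
  req#19 t=38s (window 4): ALLOW
  req#20 t=40s (window 4): ALLOW
  req#21 t=42s (window 4): DENY
  req#22 t=44s (window 4): DENY

Allowed counts by window: 3 3 3 3 3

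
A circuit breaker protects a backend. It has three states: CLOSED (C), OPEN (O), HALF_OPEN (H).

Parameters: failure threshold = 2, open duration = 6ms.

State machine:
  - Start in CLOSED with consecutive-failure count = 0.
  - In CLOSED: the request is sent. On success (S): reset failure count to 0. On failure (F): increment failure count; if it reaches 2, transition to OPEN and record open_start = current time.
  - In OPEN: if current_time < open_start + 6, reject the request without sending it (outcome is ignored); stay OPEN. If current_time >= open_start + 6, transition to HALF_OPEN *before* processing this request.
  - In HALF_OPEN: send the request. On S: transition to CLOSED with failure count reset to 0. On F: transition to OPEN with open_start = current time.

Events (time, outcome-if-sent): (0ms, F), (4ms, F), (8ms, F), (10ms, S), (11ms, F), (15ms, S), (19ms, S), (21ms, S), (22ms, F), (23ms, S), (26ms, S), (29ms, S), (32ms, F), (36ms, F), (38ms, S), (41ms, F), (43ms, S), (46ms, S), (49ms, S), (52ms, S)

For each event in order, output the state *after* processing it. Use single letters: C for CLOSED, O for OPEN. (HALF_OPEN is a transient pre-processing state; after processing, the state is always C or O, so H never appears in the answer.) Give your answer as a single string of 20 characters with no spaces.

Answer: COOCCCCCCCCCCOOOCCCC

Derivation:
State after each event:
  event#1 t=0ms outcome=F: state=CLOSED
  event#2 t=4ms outcome=F: state=OPEN
  event#3 t=8ms outcome=F: state=OPEN
  event#4 t=10ms outcome=S: state=CLOSED
  event#5 t=11ms outcome=F: state=CLOSED
  event#6 t=15ms outcome=S: state=CLOSED
  event#7 t=19ms outcome=S: state=CLOSED
  event#8 t=21ms outcome=S: state=CLOSED
  event#9 t=22ms outcome=F: state=CLOSED
  event#10 t=23ms outcome=S: state=CLOSED
  event#11 t=26ms outcome=S: state=CLOSED
  event#12 t=29ms outcome=S: state=CLOSED
  event#13 t=32ms outcome=F: state=CLOSED
  event#14 t=36ms outcome=F: state=OPEN
  event#15 t=38ms outcome=S: state=OPEN
  event#16 t=41ms outcome=F: state=OPEN
  event#17 t=43ms outcome=S: state=CLOSED
  event#18 t=46ms outcome=S: state=CLOSED
  event#19 t=49ms outcome=S: state=CLOSED
  event#20 t=52ms outcome=S: state=CLOSED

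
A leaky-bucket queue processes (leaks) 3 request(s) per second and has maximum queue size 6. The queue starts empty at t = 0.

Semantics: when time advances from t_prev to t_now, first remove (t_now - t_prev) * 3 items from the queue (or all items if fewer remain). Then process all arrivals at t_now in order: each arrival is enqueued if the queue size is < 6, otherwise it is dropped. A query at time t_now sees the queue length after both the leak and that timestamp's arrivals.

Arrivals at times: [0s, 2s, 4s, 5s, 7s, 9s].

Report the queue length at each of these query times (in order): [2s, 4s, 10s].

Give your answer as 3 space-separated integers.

Answer: 1 1 0

Derivation:
Queue lengths at query times:
  query t=2s: backlog = 1
  query t=4s: backlog = 1
  query t=10s: backlog = 0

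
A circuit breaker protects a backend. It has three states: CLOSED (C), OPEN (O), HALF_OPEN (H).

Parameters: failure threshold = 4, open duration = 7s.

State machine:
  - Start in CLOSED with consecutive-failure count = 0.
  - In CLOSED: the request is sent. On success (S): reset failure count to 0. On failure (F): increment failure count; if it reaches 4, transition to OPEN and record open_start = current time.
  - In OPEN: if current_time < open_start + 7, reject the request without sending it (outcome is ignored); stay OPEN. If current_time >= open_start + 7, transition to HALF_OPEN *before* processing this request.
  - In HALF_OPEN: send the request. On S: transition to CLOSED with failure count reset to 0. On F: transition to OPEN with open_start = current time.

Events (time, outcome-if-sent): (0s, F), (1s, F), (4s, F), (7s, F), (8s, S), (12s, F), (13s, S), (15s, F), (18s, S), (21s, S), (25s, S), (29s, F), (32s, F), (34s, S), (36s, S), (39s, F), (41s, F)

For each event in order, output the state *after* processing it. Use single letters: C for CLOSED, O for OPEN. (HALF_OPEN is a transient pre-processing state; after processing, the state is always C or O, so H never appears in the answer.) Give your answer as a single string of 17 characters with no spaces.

Answer: CCCOOOOOOOCCCCCCC

Derivation:
State after each event:
  event#1 t=0s outcome=F: state=CLOSED
  event#2 t=1s outcome=F: state=CLOSED
  event#3 t=4s outcome=F: state=CLOSED
  event#4 t=7s outcome=F: state=OPEN
  event#5 t=8s outcome=S: state=OPEN
  event#6 t=12s outcome=F: state=OPEN
  event#7 t=13s outcome=S: state=OPEN
  event#8 t=15s outcome=F: state=OPEN
  event#9 t=18s outcome=S: state=OPEN
  event#10 t=21s outcome=S: state=OPEN
  event#11 t=25s outcome=S: state=CLOSED
  event#12 t=29s outcome=F: state=CLOSED
  event#13 t=32s outcome=F: state=CLOSED
  event#14 t=34s outcome=S: state=CLOSED
  event#15 t=36s outcome=S: state=CLOSED
  event#16 t=39s outcome=F: state=CLOSED
  event#17 t=41s outcome=F: state=CLOSED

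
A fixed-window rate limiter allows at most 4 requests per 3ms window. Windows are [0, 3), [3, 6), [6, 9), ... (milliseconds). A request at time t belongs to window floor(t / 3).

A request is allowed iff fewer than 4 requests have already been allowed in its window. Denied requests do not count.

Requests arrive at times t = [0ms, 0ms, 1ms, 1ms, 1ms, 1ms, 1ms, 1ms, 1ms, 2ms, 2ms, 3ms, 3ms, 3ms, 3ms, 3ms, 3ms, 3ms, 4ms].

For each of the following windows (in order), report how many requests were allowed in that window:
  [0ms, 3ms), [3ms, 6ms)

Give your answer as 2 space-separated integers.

Answer: 4 4

Derivation:
Processing requests:
  req#1 t=0ms (window 0): ALLOW
  req#2 t=0ms (window 0): ALLOW
  req#3 t=1ms (window 0): ALLOW
  req#4 t=1ms (window 0): ALLOW
  req#5 t=1ms (window 0): DENY
  req#6 t=1ms (window 0): DENY
  req#7 t=1ms (window 0): DENY
  req#8 t=1ms (window 0): DENY
  req#9 t=1ms (window 0): DENY
  req#10 t=2ms (window 0): DENY
  req#11 t=2ms (window 0): DENY
  req#12 t=3ms (window 1): ALLOW
  req#13 t=3ms (window 1): ALLOW
  req#14 t=3ms (window 1): ALLOW
  req#15 t=3ms (window 1): ALLOW
  req#16 t=3ms (window 1): DENY
  req#17 t=3ms (window 1): DENY
  req#18 t=3ms (window 1): DENY
  req#19 t=4ms (window 1): DENY

Allowed counts by window: 4 4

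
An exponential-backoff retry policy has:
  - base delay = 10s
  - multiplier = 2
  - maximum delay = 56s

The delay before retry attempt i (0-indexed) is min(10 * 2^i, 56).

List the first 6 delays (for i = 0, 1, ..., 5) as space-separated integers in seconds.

Answer: 10 20 40 56 56 56

Derivation:
Computing each delay:
  i=0: min(10*2^0, 56) = 10
  i=1: min(10*2^1, 56) = 20
  i=2: min(10*2^2, 56) = 40
  i=3: min(10*2^3, 56) = 56
  i=4: min(10*2^4, 56) = 56
  i=5: min(10*2^5, 56) = 56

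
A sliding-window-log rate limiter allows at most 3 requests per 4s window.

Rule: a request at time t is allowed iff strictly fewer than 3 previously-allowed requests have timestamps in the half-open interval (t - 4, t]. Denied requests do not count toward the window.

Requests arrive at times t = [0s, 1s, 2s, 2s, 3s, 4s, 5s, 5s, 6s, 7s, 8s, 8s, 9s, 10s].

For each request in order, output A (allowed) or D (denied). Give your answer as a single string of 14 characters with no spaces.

Tracking allowed requests in the window:
  req#1 t=0s: ALLOW
  req#2 t=1s: ALLOW
  req#3 t=2s: ALLOW
  req#4 t=2s: DENY
  req#5 t=3s: DENY
  req#6 t=4s: ALLOW
  req#7 t=5s: ALLOW
  req#8 t=5s: DENY
  req#9 t=6s: ALLOW
  req#10 t=7s: DENY
  req#11 t=8s: ALLOW
  req#12 t=8s: DENY
  req#13 t=9s: ALLOW
  req#14 t=10s: ALLOW

Answer: AAADDAADADADAA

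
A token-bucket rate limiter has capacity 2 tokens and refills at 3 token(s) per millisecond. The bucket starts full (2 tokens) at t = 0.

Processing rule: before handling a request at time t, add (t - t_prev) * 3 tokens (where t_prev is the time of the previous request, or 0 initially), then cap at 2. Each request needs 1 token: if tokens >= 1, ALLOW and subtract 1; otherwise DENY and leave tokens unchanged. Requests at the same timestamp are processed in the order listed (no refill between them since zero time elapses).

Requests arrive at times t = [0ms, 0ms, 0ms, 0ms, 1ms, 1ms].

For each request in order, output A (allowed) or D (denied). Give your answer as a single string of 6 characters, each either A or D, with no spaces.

Answer: AADDAA

Derivation:
Simulating step by step:
  req#1 t=0ms: ALLOW
  req#2 t=0ms: ALLOW
  req#3 t=0ms: DENY
  req#4 t=0ms: DENY
  req#5 t=1ms: ALLOW
  req#6 t=1ms: ALLOW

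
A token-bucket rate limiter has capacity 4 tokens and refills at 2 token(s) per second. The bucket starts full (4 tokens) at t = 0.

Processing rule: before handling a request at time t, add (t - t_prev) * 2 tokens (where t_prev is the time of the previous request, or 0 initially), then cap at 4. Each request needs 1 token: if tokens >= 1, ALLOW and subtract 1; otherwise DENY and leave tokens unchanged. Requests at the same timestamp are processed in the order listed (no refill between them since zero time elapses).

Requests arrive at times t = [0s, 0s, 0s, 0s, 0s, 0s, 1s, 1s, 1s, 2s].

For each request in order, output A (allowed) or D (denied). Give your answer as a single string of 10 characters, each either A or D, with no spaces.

Simulating step by step:
  req#1 t=0s: ALLOW
  req#2 t=0s: ALLOW
  req#3 t=0s: ALLOW
  req#4 t=0s: ALLOW
  req#5 t=0s: DENY
  req#6 t=0s: DENY
  req#7 t=1s: ALLOW
  req#8 t=1s: ALLOW
  req#9 t=1s: DENY
  req#10 t=2s: ALLOW

Answer: AAAADDAADA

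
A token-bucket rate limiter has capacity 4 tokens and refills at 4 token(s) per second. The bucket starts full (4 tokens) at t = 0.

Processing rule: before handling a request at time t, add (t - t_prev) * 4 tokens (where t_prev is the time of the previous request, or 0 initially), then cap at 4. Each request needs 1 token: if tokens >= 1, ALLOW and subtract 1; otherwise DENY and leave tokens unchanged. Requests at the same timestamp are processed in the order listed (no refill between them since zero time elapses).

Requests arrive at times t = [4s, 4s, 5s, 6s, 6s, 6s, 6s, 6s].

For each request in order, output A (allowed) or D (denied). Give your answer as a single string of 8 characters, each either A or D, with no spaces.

Simulating step by step:
  req#1 t=4s: ALLOW
  req#2 t=4s: ALLOW
  req#3 t=5s: ALLOW
  req#4 t=6s: ALLOW
  req#5 t=6s: ALLOW
  req#6 t=6s: ALLOW
  req#7 t=6s: ALLOW
  req#8 t=6s: DENY

Answer: AAAAAAAD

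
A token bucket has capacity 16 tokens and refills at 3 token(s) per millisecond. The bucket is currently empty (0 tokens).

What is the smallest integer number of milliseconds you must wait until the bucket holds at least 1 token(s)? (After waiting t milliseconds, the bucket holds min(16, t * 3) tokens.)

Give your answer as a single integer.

Need t * 3 >= 1, so t >= 1/3.
Smallest integer t = ceil(1/3) = 1.

Answer: 1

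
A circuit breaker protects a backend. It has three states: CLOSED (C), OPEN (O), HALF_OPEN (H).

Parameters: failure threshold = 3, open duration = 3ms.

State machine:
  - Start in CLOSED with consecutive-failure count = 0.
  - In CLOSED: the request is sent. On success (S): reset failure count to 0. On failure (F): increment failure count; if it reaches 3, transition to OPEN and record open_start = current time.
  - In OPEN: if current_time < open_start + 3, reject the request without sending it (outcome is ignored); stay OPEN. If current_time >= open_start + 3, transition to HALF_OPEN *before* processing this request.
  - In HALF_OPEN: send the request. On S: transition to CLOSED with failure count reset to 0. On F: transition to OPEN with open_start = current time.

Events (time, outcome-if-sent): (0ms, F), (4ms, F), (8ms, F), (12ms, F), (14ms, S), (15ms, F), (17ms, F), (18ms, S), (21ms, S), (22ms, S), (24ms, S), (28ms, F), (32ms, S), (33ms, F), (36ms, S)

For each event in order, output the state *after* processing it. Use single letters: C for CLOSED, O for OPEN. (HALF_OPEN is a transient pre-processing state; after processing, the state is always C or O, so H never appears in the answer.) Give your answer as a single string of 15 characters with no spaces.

Answer: CCOOOOOCCCCCCCC

Derivation:
State after each event:
  event#1 t=0ms outcome=F: state=CLOSED
  event#2 t=4ms outcome=F: state=CLOSED
  event#3 t=8ms outcome=F: state=OPEN
  event#4 t=12ms outcome=F: state=OPEN
  event#5 t=14ms outcome=S: state=OPEN
  event#6 t=15ms outcome=F: state=OPEN
  event#7 t=17ms outcome=F: state=OPEN
  event#8 t=18ms outcome=S: state=CLOSED
  event#9 t=21ms outcome=S: state=CLOSED
  event#10 t=22ms outcome=S: state=CLOSED
  event#11 t=24ms outcome=S: state=CLOSED
  event#12 t=28ms outcome=F: state=CLOSED
  event#13 t=32ms outcome=S: state=CLOSED
  event#14 t=33ms outcome=F: state=CLOSED
  event#15 t=36ms outcome=S: state=CLOSED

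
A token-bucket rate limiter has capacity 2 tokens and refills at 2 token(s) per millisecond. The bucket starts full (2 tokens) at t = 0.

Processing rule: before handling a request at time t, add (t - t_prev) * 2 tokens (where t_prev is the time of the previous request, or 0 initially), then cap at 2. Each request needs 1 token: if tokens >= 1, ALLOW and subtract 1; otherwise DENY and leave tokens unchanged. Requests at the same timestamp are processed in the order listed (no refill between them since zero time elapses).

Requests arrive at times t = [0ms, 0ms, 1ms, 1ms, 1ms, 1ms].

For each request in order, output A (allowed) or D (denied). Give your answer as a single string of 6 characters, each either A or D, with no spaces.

Answer: AAAADD

Derivation:
Simulating step by step:
  req#1 t=0ms: ALLOW
  req#2 t=0ms: ALLOW
  req#3 t=1ms: ALLOW
  req#4 t=1ms: ALLOW
  req#5 t=1ms: DENY
  req#6 t=1ms: DENY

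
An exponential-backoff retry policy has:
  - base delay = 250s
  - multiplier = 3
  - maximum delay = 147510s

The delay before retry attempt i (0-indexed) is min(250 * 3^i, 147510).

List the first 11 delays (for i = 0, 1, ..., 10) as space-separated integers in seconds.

Answer: 250 750 2250 6750 20250 60750 147510 147510 147510 147510 147510

Derivation:
Computing each delay:
  i=0: min(250*3^0, 147510) = 250
  i=1: min(250*3^1, 147510) = 750
  i=2: min(250*3^2, 147510) = 2250
  i=3: min(250*3^3, 147510) = 6750
  i=4: min(250*3^4, 147510) = 20250
  i=5: min(250*3^5, 147510) = 60750
  i=6: min(250*3^6, 147510) = 147510
  i=7: min(250*3^7, 147510) = 147510
  i=8: min(250*3^8, 147510) = 147510
  i=9: min(250*3^9, 147510) = 147510
  i=10: min(250*3^10, 147510) = 147510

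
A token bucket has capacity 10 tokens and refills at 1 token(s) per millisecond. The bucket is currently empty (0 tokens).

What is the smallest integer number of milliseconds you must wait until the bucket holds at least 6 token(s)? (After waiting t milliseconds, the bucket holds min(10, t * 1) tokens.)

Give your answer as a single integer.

Need t * 1 >= 6, so t >= 6/1.
Smallest integer t = ceil(6/1) = 6.

Answer: 6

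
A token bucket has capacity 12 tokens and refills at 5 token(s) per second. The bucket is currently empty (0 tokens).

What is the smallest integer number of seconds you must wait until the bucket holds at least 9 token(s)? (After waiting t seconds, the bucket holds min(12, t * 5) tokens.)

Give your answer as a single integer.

Need t * 5 >= 9, so t >= 9/5.
Smallest integer t = ceil(9/5) = 2.

Answer: 2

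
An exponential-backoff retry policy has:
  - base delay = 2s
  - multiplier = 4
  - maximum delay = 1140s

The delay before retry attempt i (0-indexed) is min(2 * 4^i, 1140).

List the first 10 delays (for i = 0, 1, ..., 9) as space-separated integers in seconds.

Answer: 2 8 32 128 512 1140 1140 1140 1140 1140

Derivation:
Computing each delay:
  i=0: min(2*4^0, 1140) = 2
  i=1: min(2*4^1, 1140) = 8
  i=2: min(2*4^2, 1140) = 32
  i=3: min(2*4^3, 1140) = 128
  i=4: min(2*4^4, 1140) = 512
  i=5: min(2*4^5, 1140) = 1140
  i=6: min(2*4^6, 1140) = 1140
  i=7: min(2*4^7, 1140) = 1140
  i=8: min(2*4^8, 1140) = 1140
  i=9: min(2*4^9, 1140) = 1140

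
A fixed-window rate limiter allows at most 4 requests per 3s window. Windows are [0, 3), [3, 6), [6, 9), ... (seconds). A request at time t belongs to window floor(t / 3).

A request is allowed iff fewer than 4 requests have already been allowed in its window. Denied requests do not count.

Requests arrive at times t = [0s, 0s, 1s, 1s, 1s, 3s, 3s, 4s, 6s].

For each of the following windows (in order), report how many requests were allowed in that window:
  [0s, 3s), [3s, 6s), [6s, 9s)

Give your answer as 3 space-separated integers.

Answer: 4 3 1

Derivation:
Processing requests:
  req#1 t=0s (window 0): ALLOW
  req#2 t=0s (window 0): ALLOW
  req#3 t=1s (window 0): ALLOW
  req#4 t=1s (window 0): ALLOW
  req#5 t=1s (window 0): DENY
  req#6 t=3s (window 1): ALLOW
  req#7 t=3s (window 1): ALLOW
  req#8 t=4s (window 1): ALLOW
  req#9 t=6s (window 2): ALLOW

Allowed counts by window: 4 3 1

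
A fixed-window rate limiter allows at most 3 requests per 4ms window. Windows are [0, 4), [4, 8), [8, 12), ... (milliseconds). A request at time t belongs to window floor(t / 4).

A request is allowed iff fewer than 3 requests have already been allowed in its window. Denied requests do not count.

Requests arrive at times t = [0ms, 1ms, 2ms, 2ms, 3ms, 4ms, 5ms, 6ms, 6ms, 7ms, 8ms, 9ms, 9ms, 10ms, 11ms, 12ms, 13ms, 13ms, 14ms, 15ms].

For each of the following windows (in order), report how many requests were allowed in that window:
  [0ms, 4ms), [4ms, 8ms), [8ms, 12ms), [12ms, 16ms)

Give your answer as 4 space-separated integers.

Answer: 3 3 3 3

Derivation:
Processing requests:
  req#1 t=0ms (window 0): ALLOW
  req#2 t=1ms (window 0): ALLOW
  req#3 t=2ms (window 0): ALLOW
  req#4 t=2ms (window 0): DENY
  req#5 t=3ms (window 0): DENY
  req#6 t=4ms (window 1): ALLOW
  req#7 t=5ms (window 1): ALLOW
  req#8 t=6ms (window 1): ALLOW
  req#9 t=6ms (window 1): DENY
  req#10 t=7ms (window 1): DENY
  req#11 t=8ms (window 2): ALLOW
  req#12 t=9ms (window 2): ALLOW
  req#13 t=9ms (window 2): ALLOW
  req#14 t=10ms (window 2): DENY
  req#15 t=11ms (window 2): DENY
  req#16 t=12ms (window 3): ALLOW
  req#17 t=13ms (window 3): ALLOW
  req#18 t=13ms (window 3): ALLOW
  req#19 t=14ms (window 3): DENY
  req#20 t=15ms (window 3): DENY

Allowed counts by window: 3 3 3 3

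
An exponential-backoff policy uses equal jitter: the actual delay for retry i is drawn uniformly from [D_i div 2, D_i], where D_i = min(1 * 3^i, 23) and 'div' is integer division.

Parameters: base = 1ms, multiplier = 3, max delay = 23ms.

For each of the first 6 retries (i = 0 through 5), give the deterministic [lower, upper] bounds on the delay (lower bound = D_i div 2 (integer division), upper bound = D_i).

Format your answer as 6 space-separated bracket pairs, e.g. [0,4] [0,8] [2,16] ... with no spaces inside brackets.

Answer: [0,1] [1,3] [4,9] [11,23] [11,23] [11,23]

Derivation:
Computing bounds per retry:
  i=0: D_i=min(1*3^0,23)=1, bounds=[0,1]
  i=1: D_i=min(1*3^1,23)=3, bounds=[1,3]
  i=2: D_i=min(1*3^2,23)=9, bounds=[4,9]
  i=3: D_i=min(1*3^3,23)=23, bounds=[11,23]
  i=4: D_i=min(1*3^4,23)=23, bounds=[11,23]
  i=5: D_i=min(1*3^5,23)=23, bounds=[11,23]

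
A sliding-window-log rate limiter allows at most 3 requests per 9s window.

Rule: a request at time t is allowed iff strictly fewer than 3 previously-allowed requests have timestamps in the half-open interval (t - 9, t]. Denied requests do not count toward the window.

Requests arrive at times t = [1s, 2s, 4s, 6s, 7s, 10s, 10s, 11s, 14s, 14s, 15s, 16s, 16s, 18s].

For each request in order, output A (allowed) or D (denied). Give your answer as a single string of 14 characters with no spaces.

Tracking allowed requests in the window:
  req#1 t=1s: ALLOW
  req#2 t=2s: ALLOW
  req#3 t=4s: ALLOW
  req#4 t=6s: DENY
  req#5 t=7s: DENY
  req#6 t=10s: ALLOW
  req#7 t=10s: DENY
  req#8 t=11s: ALLOW
  req#9 t=14s: ALLOW
  req#10 t=14s: DENY
  req#11 t=15s: DENY
  req#12 t=16s: DENY
  req#13 t=16s: DENY
  req#14 t=18s: DENY

Answer: AAADDADAADDDDD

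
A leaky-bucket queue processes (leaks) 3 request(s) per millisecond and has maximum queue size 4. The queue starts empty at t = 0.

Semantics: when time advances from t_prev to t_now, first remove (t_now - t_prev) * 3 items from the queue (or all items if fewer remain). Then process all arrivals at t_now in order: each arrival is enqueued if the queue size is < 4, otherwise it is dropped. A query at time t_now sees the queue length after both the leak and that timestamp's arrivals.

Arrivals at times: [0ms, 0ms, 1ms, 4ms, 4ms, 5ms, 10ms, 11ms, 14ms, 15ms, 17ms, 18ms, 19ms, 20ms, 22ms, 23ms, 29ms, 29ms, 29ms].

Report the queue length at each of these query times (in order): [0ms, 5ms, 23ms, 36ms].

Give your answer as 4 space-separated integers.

Queue lengths at query times:
  query t=0ms: backlog = 2
  query t=5ms: backlog = 1
  query t=23ms: backlog = 1
  query t=36ms: backlog = 0

Answer: 2 1 1 0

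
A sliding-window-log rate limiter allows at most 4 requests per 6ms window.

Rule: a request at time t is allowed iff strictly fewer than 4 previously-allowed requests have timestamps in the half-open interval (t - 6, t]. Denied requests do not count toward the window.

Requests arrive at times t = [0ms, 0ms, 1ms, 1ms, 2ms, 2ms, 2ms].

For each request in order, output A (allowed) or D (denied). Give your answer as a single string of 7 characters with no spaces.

Tracking allowed requests in the window:
  req#1 t=0ms: ALLOW
  req#2 t=0ms: ALLOW
  req#3 t=1ms: ALLOW
  req#4 t=1ms: ALLOW
  req#5 t=2ms: DENY
  req#6 t=2ms: DENY
  req#7 t=2ms: DENY

Answer: AAAADDD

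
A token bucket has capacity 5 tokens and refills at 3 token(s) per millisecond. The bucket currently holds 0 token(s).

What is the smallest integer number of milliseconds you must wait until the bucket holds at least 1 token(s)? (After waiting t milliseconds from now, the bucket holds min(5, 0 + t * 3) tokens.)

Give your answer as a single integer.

Answer: 1

Derivation:
Need 0 + t * 3 >= 1, so t >= 1/3.
Smallest integer t = ceil(1/3) = 1.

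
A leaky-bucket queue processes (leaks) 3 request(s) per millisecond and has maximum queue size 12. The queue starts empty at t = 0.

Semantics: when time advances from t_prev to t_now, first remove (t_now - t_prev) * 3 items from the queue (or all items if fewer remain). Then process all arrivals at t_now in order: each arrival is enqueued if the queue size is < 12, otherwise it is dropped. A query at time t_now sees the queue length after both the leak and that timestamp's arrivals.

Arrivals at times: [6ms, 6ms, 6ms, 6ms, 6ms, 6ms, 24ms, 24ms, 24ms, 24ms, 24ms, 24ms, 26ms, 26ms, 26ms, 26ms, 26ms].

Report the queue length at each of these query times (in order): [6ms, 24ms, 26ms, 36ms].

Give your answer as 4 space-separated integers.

Answer: 6 6 5 0

Derivation:
Queue lengths at query times:
  query t=6ms: backlog = 6
  query t=24ms: backlog = 6
  query t=26ms: backlog = 5
  query t=36ms: backlog = 0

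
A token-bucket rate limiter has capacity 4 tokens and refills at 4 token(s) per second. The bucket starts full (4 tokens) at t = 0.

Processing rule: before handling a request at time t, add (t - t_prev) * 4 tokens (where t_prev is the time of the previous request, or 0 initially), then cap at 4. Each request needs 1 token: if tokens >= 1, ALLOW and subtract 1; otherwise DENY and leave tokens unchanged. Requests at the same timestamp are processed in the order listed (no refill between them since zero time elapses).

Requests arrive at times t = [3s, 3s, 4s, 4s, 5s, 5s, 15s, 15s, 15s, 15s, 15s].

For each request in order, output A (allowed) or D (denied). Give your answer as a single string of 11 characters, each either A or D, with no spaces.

Answer: AAAAAAAAAAD

Derivation:
Simulating step by step:
  req#1 t=3s: ALLOW
  req#2 t=3s: ALLOW
  req#3 t=4s: ALLOW
  req#4 t=4s: ALLOW
  req#5 t=5s: ALLOW
  req#6 t=5s: ALLOW
  req#7 t=15s: ALLOW
  req#8 t=15s: ALLOW
  req#9 t=15s: ALLOW
  req#10 t=15s: ALLOW
  req#11 t=15s: DENY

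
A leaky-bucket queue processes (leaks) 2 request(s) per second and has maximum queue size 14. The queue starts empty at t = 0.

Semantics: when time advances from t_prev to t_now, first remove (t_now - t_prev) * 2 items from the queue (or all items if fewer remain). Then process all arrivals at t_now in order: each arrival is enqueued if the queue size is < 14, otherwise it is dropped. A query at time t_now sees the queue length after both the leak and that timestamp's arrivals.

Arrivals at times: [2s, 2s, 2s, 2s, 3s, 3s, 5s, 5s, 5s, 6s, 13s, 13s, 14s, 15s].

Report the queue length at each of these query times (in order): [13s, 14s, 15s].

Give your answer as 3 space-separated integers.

Answer: 2 1 1

Derivation:
Queue lengths at query times:
  query t=13s: backlog = 2
  query t=14s: backlog = 1
  query t=15s: backlog = 1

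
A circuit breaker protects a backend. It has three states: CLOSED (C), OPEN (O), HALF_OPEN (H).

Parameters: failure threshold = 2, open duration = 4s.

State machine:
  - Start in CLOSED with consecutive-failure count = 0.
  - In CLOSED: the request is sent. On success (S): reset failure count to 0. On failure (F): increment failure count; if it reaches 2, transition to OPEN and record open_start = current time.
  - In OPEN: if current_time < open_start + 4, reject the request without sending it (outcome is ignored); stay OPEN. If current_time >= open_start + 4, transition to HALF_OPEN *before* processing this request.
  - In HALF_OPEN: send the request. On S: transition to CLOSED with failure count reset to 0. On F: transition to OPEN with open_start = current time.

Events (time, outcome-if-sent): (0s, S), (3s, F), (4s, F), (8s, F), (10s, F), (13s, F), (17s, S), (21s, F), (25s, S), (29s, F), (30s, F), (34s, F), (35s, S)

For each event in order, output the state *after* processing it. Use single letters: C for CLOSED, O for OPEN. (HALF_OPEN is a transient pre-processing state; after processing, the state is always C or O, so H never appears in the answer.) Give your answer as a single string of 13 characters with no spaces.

State after each event:
  event#1 t=0s outcome=S: state=CLOSED
  event#2 t=3s outcome=F: state=CLOSED
  event#3 t=4s outcome=F: state=OPEN
  event#4 t=8s outcome=F: state=OPEN
  event#5 t=10s outcome=F: state=OPEN
  event#6 t=13s outcome=F: state=OPEN
  event#7 t=17s outcome=S: state=CLOSED
  event#8 t=21s outcome=F: state=CLOSED
  event#9 t=25s outcome=S: state=CLOSED
  event#10 t=29s outcome=F: state=CLOSED
  event#11 t=30s outcome=F: state=OPEN
  event#12 t=34s outcome=F: state=OPEN
  event#13 t=35s outcome=S: state=OPEN

Answer: CCOOOOCCCCOOO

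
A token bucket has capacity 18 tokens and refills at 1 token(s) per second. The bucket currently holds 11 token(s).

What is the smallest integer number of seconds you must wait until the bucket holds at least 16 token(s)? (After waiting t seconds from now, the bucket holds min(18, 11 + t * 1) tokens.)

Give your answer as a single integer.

Answer: 5

Derivation:
Need 11 + t * 1 >= 16, so t >= 5/1.
Smallest integer t = ceil(5/1) = 5.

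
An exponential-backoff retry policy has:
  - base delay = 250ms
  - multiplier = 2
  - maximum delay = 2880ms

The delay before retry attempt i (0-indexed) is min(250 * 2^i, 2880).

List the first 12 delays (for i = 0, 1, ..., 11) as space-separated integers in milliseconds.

Computing each delay:
  i=0: min(250*2^0, 2880) = 250
  i=1: min(250*2^1, 2880) = 500
  i=2: min(250*2^2, 2880) = 1000
  i=3: min(250*2^3, 2880) = 2000
  i=4: min(250*2^4, 2880) = 2880
  i=5: min(250*2^5, 2880) = 2880
  i=6: min(250*2^6, 2880) = 2880
  i=7: min(250*2^7, 2880) = 2880
  i=8: min(250*2^8, 2880) = 2880
  i=9: min(250*2^9, 2880) = 2880
  i=10: min(250*2^10, 2880) = 2880
  i=11: min(250*2^11, 2880) = 2880

Answer: 250 500 1000 2000 2880 2880 2880 2880 2880 2880 2880 2880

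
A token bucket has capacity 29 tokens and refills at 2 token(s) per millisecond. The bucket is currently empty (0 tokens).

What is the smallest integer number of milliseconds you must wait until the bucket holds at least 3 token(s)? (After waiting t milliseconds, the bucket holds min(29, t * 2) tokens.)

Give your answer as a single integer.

Need t * 2 >= 3, so t >= 3/2.
Smallest integer t = ceil(3/2) = 2.

Answer: 2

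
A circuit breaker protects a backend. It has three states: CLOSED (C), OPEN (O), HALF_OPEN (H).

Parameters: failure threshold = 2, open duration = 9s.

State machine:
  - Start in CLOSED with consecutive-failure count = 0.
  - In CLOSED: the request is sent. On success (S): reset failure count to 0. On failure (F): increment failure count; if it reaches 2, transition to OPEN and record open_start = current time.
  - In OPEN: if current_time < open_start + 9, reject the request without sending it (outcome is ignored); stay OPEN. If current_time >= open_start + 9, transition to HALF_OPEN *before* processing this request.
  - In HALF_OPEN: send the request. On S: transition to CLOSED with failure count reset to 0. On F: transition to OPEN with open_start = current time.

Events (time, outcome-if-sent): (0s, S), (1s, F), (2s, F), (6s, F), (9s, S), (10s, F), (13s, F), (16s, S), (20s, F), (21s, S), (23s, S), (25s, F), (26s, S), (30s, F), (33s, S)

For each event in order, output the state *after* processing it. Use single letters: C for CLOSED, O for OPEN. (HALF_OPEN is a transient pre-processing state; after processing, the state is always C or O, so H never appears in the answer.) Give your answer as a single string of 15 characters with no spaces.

State after each event:
  event#1 t=0s outcome=S: state=CLOSED
  event#2 t=1s outcome=F: state=CLOSED
  event#3 t=2s outcome=F: state=OPEN
  event#4 t=6s outcome=F: state=OPEN
  event#5 t=9s outcome=S: state=OPEN
  event#6 t=10s outcome=F: state=OPEN
  event#7 t=13s outcome=F: state=OPEN
  event#8 t=16s outcome=S: state=OPEN
  event#9 t=20s outcome=F: state=OPEN
  event#10 t=21s outcome=S: state=OPEN
  event#11 t=23s outcome=S: state=CLOSED
  event#12 t=25s outcome=F: state=CLOSED
  event#13 t=26s outcome=S: state=CLOSED
  event#14 t=30s outcome=F: state=CLOSED
  event#15 t=33s outcome=S: state=CLOSED

Answer: CCOOOOOOOOCCCCC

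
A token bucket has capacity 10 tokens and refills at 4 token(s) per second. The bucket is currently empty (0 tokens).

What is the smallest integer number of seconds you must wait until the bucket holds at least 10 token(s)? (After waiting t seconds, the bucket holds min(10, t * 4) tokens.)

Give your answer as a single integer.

Need t * 4 >= 10, so t >= 10/4.
Smallest integer t = ceil(10/4) = 3.

Answer: 3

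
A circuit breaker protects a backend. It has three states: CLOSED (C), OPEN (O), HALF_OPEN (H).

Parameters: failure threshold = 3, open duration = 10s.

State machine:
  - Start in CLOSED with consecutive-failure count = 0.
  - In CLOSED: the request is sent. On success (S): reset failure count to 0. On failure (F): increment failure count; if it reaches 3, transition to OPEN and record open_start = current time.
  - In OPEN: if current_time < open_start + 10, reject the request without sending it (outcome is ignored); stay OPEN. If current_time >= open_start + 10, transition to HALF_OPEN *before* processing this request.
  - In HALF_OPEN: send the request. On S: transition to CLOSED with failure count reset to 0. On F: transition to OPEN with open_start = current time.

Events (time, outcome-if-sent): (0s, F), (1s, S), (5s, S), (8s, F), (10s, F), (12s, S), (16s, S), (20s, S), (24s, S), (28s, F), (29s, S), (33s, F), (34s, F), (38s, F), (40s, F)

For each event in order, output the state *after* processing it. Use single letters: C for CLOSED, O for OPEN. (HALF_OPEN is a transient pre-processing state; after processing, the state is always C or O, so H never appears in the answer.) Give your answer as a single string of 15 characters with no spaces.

Answer: CCCCCCCCCCCCCOO

Derivation:
State after each event:
  event#1 t=0s outcome=F: state=CLOSED
  event#2 t=1s outcome=S: state=CLOSED
  event#3 t=5s outcome=S: state=CLOSED
  event#4 t=8s outcome=F: state=CLOSED
  event#5 t=10s outcome=F: state=CLOSED
  event#6 t=12s outcome=S: state=CLOSED
  event#7 t=16s outcome=S: state=CLOSED
  event#8 t=20s outcome=S: state=CLOSED
  event#9 t=24s outcome=S: state=CLOSED
  event#10 t=28s outcome=F: state=CLOSED
  event#11 t=29s outcome=S: state=CLOSED
  event#12 t=33s outcome=F: state=CLOSED
  event#13 t=34s outcome=F: state=CLOSED
  event#14 t=38s outcome=F: state=OPEN
  event#15 t=40s outcome=F: state=OPEN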